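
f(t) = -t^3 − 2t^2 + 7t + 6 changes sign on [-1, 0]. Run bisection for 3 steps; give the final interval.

[-0.875, -0.75]

m = -0.5, f(m) = 2.125 (+); new bracket [-1, -0.5]
m = -0.75, f(m) = 0.046875 (+); new bracket [-1, -0.75]
m = -0.875, f(m) = -0.986328 (−); new bracket [-0.875, -0.75]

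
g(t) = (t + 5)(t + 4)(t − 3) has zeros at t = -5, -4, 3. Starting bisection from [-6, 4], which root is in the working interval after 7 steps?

t = -1 gives g = -48, negative; keep [-1, 4]
t = 1.5 gives g = -53.625, negative; keep [1.5, 4]
t = 2.75 gives g = -13.078125, negative; keep [2.75, 4]
t = 3.375 gives g = 23.1621, positive; keep [2.75, 3.375]
t = 3.0625 gives g = 3.5588, positive; keep [2.75, 3.0625]
t = 2.90625 gives g = -5.119, negative; keep [2.90625, 3.0625]
t = 2.984375 gives g = -0.8713, negative; keep [2.984375, 3.0625]

3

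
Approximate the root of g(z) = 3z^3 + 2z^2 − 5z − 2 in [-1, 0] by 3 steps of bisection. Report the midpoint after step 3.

midpoint -0.5: g = 0.625 > 0 → [-0.5, 0]
midpoint -0.25: g = -0.671875 < 0 → [-0.5, -0.25]
midpoint -0.375: g = -0.001953 < 0 → [-0.5, -0.375]

-0.375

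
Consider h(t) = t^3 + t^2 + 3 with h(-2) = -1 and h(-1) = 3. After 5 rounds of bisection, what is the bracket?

m = -1.5, h(m) = 1.875 (+); new bracket [-2, -1.5]
m = -1.75, h(m) = 0.703125 (+); new bracket [-2, -1.75]
m = -1.875, h(m) = -0.076172 (−); new bracket [-1.875, -1.75]
m = -1.8125, h(m) = 0.3308 (+); new bracket [-1.875, -1.8125]
m = -1.84375, h(m) = 0.1317 (+); new bracket [-1.875, -1.84375]

[-1.875, -1.84375]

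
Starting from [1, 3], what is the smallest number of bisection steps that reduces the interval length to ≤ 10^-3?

Width after n steps is 2/2^n. Need 2^n ≥ 2/10^-3 = 2000.
2^10 = 1024 < 2000 ≤ 2^11 = 2048, so n = 11.

11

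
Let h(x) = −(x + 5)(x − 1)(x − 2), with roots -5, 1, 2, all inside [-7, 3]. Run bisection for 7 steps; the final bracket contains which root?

-5

m = -2, h(m) = -36 (−); new bracket [-7, -2]
m = -4.5, h(m) = -17.875 (−); new bracket [-7, -4.5]
m = -5.75, h(m) = 39.234375 (+); new bracket [-5.75, -4.5]
m = -5.125, h(m) = 5.4551 (+); new bracket [-5.125, -4.5]
m = -4.8125, h(m) = -7.4246 (−); new bracket [-5.125, -4.8125]
m = -4.96875, h(m) = -1.2998 (−); new bracket [-5.125, -4.96875]
m = -5.046875, h(m) = 1.9974 (+); new bracket [-5.046875, -4.96875]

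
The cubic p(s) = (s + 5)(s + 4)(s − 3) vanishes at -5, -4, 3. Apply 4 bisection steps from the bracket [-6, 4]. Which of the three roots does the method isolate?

3

midpoint -1: p = -48 < 0 → [-1, 4]
midpoint 1.5: p = -53.625 < 0 → [1.5, 4]
midpoint 2.75: p = -13.078125 < 0 → [2.75, 4]
midpoint 3.375: p = 23.1621 > 0 → [2.75, 3.375]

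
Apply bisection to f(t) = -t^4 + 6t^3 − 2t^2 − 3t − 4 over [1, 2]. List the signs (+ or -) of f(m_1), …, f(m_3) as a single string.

f(1.5) = 2.1875 > 0, so the root lies in [1, 1.5]
f(1.25) = -1.597656 < 0, so the root lies in [1.25, 1.5]
f(1.375) = 0.116943 > 0, so the root lies in [1.25, 1.375]

+-+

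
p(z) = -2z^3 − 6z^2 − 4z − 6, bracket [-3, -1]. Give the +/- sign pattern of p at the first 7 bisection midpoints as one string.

p(-2) = -6 < 0, so the root lies in [-3, -2]
p(-2.5) = -2.25 < 0, so the root lies in [-3, -2.5]
p(-2.75) = 1.21875 > 0, so the root lies in [-2.75, -2.5]
p(-2.625) = -0.668 < 0, so the root lies in [-2.75, -2.625]
p(-2.6875) = 0.2358 > 0, so the root lies in [-2.6875, -2.625]
p(-2.65625) = -0.2258 < 0, so the root lies in [-2.6875, -2.65625]
p(-2.671875) = 0.0026 > 0, so the root lies in [-2.671875, -2.65625]

--+-+-+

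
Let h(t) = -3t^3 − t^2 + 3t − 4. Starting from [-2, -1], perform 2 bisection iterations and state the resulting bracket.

t = -1.5 gives h = -0.625, negative; keep [-2, -1.5]
t = -1.75 gives h = 3.765625, positive; keep [-1.75, -1.5]

[-1.75, -1.5]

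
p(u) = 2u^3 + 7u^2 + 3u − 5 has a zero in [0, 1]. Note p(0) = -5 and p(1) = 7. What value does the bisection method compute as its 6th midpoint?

0.609375

m = 0.5, p(m) = -1.5 (−); new bracket [0.5, 1]
m = 0.75, p(m) = 2.03125 (+); new bracket [0.5, 0.75]
m = 0.625, p(m) = 0.097656 (+); new bracket [0.5, 0.625]
m = 0.5625, p(m) = -0.7417 (−); new bracket [0.5625, 0.625]
m = 0.59375, p(m) = -0.3323 (−); new bracket [0.59375, 0.625]
m = 0.609375, p(m) = -0.1199 (−); new bracket [0.609375, 0.625]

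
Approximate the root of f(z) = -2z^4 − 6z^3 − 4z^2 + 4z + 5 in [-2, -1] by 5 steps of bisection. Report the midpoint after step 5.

f(-1.5) = 0.125 > 0, so the root lies in [-2, -1.5]
f(-1.75) = -0.851562 < 0, so the root lies in [-1.75, -1.5]
f(-1.625) = -0.262207 < 0, so the root lies in [-1.625, -1.5]
f(-1.5625) = -0.0484 < 0, so the root lies in [-1.5625, -1.5]
f(-1.53125) = 0.0428 > 0, so the root lies in [-1.5625, -1.53125]

-1.53125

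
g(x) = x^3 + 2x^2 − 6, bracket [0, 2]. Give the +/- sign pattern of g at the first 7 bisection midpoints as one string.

-+-+-+-

x = 1 gives g = -3, negative; keep [1, 2]
x = 1.5 gives g = 1.875, positive; keep [1, 1.5]
x = 1.25 gives g = -0.921875, negative; keep [1.25, 1.5]
x = 1.375 gives g = 0.3809, positive; keep [1.25, 1.375]
x = 1.3125 gives g = -0.2937, negative; keep [1.3125, 1.375]
x = 1.34375 gives g = 0.0377, positive; keep [1.3125, 1.34375]
x = 1.328125 gives g = -0.1295, negative; keep [1.328125, 1.34375]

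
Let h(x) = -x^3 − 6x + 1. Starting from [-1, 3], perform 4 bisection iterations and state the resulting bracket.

[0, 0.25]

h(1) = -6 < 0, so the root lies in [-1, 1]
h(0) = 1 > 0, so the root lies in [0, 1]
h(0.5) = -2.125 < 0, so the root lies in [0, 0.5]
h(0.25) = -0.5156 < 0, so the root lies in [0, 0.25]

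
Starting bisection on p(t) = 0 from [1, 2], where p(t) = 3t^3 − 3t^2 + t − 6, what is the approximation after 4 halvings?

1.5625

midpoint 1.5: p = -1.125 < 0 → [1.5, 2]
midpoint 1.75: p = 2.640625 > 0 → [1.5, 1.75]
midpoint 1.625: p = 0.576172 > 0 → [1.5, 1.625]
midpoint 1.5625: p = -0.3176 < 0 → [1.5625, 1.625]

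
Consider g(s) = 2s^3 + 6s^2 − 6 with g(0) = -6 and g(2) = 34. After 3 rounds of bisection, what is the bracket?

midpoint 1: g = 2 > 0 → [0, 1]
midpoint 0.5: g = -4.25 < 0 → [0.5, 1]
midpoint 0.75: g = -1.78125 < 0 → [0.75, 1]

[0.75, 1]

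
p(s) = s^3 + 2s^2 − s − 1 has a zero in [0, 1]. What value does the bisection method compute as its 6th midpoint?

midpoint 0.5: p = -0.875 < 0 → [0.5, 1]
midpoint 0.75: p = -0.203125 < 0 → [0.75, 1]
midpoint 0.875: p = 0.326172 > 0 → [0.75, 0.875]
midpoint 0.8125: p = 0.0442 > 0 → [0.75, 0.8125]
midpoint 0.78125: p = -0.0837 < 0 → [0.78125, 0.8125]
midpoint 0.796875: p = -0.0208 < 0 → [0.796875, 0.8125]

0.796875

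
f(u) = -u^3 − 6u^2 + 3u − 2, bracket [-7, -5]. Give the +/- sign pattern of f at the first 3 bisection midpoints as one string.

--+

m = -6, f(m) = -20 (−); new bracket [-7, -6]
m = -6.5, f(m) = -0.375 (−); new bracket [-7, -6.5]
m = -6.75, f(m) = 11.921875 (+); new bracket [-6.75, -6.5]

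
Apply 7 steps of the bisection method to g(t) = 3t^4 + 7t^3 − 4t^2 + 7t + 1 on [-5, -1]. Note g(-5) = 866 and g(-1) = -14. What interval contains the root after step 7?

m = -3, g(m) = -2 (−); new bracket [-5, -3]
m = -4, g(m) = 229 (+); new bracket [-4, -3]
m = -3.5, g(m) = 77.5625 (+); new bracket [-3.5, -3]
m = -3.25, g(m) = 30.4023 (+); new bracket [-3.25, -3]
m = -3.125, g(m) = 12.5417 (+); new bracket [-3.125, -3]
m = -3.0625, g(m) = 4.8782 (+); new bracket [-3.0625, -3]
m = -3.03125, g(m) = 1.3437 (+); new bracket [-3.03125, -3]

[-3.03125, -3]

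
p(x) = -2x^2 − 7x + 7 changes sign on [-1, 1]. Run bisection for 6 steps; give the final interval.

[0.78125, 0.8125]

midpoint 0: p = 7 > 0 → [0, 1]
midpoint 0.5: p = 3 > 0 → [0.5, 1]
midpoint 0.75: p = 0.625 > 0 → [0.75, 1]
midpoint 0.875: p = -0.6562 < 0 → [0.75, 0.875]
midpoint 0.8125: p = -0.0078 < 0 → [0.75, 0.8125]
midpoint 0.78125: p = 0.3105 > 0 → [0.78125, 0.8125]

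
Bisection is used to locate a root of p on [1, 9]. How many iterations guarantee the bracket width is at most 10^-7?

27

Width after n steps is 8/2^n. Need 2^n ≥ 8/10^-7 = 80000000.
2^26 = 67108864 < 80000000 ≤ 2^27 = 134217728, so n = 27.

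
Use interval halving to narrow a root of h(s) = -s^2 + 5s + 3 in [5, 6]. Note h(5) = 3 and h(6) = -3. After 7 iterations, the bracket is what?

[5.5390625, 5.546875]

h(5.5) = 0.25 > 0, so the root lies in [5.5, 6]
h(5.75) = -1.3125 < 0, so the root lies in [5.5, 5.75]
h(5.625) = -0.515625 < 0, so the root lies in [5.5, 5.625]
h(5.5625) = -0.1289 < 0, so the root lies in [5.5, 5.5625]
h(5.53125) = 0.0615 > 0, so the root lies in [5.53125, 5.5625]
h(5.546875) = -0.0334 < 0, so the root lies in [5.53125, 5.546875]
h(5.5390625) = 0.0141 > 0, so the root lies in [5.5390625, 5.546875]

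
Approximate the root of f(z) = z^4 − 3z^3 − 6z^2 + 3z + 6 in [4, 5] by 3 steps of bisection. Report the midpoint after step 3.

z = 4.5 gives f = 34.6875, positive; keep [4, 4.5]
z = 4.25 gives f = 6.332031, positive; keep [4, 4.25]
z = 4.125 gives f = -4.755615, negative; keep [4.125, 4.25]

4.125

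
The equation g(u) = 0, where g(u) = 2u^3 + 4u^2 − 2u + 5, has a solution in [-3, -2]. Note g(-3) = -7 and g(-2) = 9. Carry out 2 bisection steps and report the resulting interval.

[-2.75, -2.5]

u = -2.5 gives g = 3.75, positive; keep [-3, -2.5]
u = -2.75 gives g = -0.84375, negative; keep [-2.75, -2.5]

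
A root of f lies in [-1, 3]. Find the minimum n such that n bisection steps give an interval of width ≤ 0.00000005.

Width after n steps is 4/2^n. Need 2^n ≥ 4/0.00000005 = 80000000.
2^26 = 67108864 < 80000000 ≤ 2^27 = 134217728, so n = 27.

27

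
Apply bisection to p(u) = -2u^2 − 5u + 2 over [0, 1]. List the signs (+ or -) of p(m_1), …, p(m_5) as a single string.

u = 0.5 gives p = -1, negative; keep [0, 0.5]
u = 0.25 gives p = 0.625, positive; keep [0.25, 0.5]
u = 0.375 gives p = -0.15625, negative; keep [0.25, 0.375]
u = 0.3125 gives p = 0.2422, positive; keep [0.3125, 0.375]
u = 0.34375 gives p = 0.0449, positive; keep [0.34375, 0.375]

-+-++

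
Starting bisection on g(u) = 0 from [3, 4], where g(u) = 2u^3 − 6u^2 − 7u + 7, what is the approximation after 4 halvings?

3.6875

m = 3.5, g(m) = -5.25 (−); new bracket [3.5, 4]
m = 3.75, g(m) = 1.84375 (+); new bracket [3.5, 3.75]
m = 3.625, g(m) = -1.949219 (−); new bracket [3.625, 3.75]
m = 3.6875, g(m) = -0.1157 (−); new bracket [3.6875, 3.75]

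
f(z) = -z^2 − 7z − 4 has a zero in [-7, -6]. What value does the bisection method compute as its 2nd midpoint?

-6.25

midpoint -6.5: f = -0.75 < 0 → [-6.5, -6]
midpoint -6.25: f = 0.6875 > 0 → [-6.5, -6.25]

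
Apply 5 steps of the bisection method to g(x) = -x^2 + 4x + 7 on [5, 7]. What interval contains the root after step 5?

m = 6, g(m) = -5 (−); new bracket [5, 6]
m = 5.5, g(m) = -1.25 (−); new bracket [5, 5.5]
m = 5.25, g(m) = 0.4375 (+); new bracket [5.25, 5.5]
m = 5.375, g(m) = -0.3906 (−); new bracket [5.25, 5.375]
m = 5.3125, g(m) = 0.0273 (+); new bracket [5.3125, 5.375]

[5.3125, 5.375]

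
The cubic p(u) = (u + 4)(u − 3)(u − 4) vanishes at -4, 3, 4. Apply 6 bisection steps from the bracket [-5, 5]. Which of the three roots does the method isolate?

midpoint 0: p = 48 > 0 → [-5, 0]
midpoint -2.5: p = 53.625 > 0 → [-5, -2.5]
midpoint -3.75: p = 13.078125 > 0 → [-5, -3.75]
midpoint -4.375: p = -23.1621 < 0 → [-4.375, -3.75]
midpoint -4.0625: p = -3.5588 < 0 → [-4.0625, -3.75]
midpoint -3.90625: p = 5.119 > 0 → [-4.0625, -3.90625]

-4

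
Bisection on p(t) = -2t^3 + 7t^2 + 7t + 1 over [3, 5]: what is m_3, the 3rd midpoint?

4.25

midpoint 4: p = 13 > 0 → [4, 5]
midpoint 4.5: p = -8 < 0 → [4, 4.5]
midpoint 4.25: p = 3.65625 > 0 → [4.25, 4.5]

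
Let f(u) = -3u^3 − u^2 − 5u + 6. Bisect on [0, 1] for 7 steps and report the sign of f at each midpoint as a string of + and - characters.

u = 0.5 gives f = 2.875, positive; keep [0.5, 1]
u = 0.75 gives f = 0.421875, positive; keep [0.75, 1]
u = 0.875 gives f = -1.150391, negative; keep [0.75, 0.875]
u = 0.8125 gives f = -0.3318, negative; keep [0.75, 0.8125]
u = 0.78125 gives f = 0.0529, positive; keep [0.78125, 0.8125]
u = 0.796875 gives f = -0.1375, negative; keep [0.78125, 0.796875]
u = 0.7890625 gives f = -0.0418, negative; keep [0.78125, 0.7890625]

++--+--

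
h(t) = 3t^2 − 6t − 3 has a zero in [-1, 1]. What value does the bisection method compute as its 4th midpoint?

m = 0, h(m) = -3 (−); new bracket [-1, 0]
m = -0.5, h(m) = 0.75 (+); new bracket [-0.5, 0]
m = -0.25, h(m) = -1.3125 (−); new bracket [-0.5, -0.25]
m = -0.375, h(m) = -0.3281 (−); new bracket [-0.5, -0.375]

-0.375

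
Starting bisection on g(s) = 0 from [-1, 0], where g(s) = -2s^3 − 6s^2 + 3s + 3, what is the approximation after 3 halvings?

-0.625

midpoint -0.5: g = 0.25 > 0 → [-1, -0.5]
midpoint -0.75: g = -1.78125 < 0 → [-0.75, -0.5]
midpoint -0.625: g = -0.730469 < 0 → [-0.625, -0.5]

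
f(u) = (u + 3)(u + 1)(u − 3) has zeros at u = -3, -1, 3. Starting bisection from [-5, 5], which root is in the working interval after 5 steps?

3

midpoint 0: f = -9 < 0 → [0, 5]
midpoint 2.5: f = -9.625 < 0 → [2.5, 5]
midpoint 3.75: f = 24.046875 > 0 → [2.5, 3.75]
midpoint 3.125: f = 3.1582 > 0 → [2.5, 3.125]
midpoint 2.8125: f = -4.155 < 0 → [2.8125, 3.125]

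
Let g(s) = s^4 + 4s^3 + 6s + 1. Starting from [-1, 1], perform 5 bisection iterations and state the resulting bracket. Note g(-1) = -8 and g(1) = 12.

midpoint 0: g = 1 > 0 → [-1, 0]
midpoint -0.5: g = -2.4375 < 0 → [-0.5, 0]
midpoint -0.25: g = -0.558594 < 0 → [-0.25, 0]
midpoint -0.125: g = 0.2424 > 0 → [-0.25, -0.125]
midpoint -0.1875: g = -0.1501 < 0 → [-0.1875, -0.125]

[-0.1875, -0.125]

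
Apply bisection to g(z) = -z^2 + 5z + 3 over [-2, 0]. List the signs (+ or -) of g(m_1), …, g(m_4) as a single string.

-+--

z = -1 gives g = -3, negative; keep [-1, 0]
z = -0.5 gives g = 0.25, positive; keep [-1, -0.5]
z = -0.75 gives g = -1.3125, negative; keep [-0.75, -0.5]
z = -0.625 gives g = -0.5156, negative; keep [-0.625, -0.5]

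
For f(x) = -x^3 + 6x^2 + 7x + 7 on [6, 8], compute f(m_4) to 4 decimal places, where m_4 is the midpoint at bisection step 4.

x = 7 gives f = 7, positive; keep [7, 8]
x = 7.5 gives f = -24.875, negative; keep [7, 7.5]
x = 7.25 gives f = -7.953125, negative; keep [7, 7.25]
x = 7.125 gives f = -0.2363, negative; keep [7, 7.125]

-0.2363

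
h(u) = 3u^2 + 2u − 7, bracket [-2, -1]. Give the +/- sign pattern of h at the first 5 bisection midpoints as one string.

---++

midpoint -1.5: h = -3.25 < 0 → [-2, -1.5]
midpoint -1.75: h = -1.3125 < 0 → [-2, -1.75]
midpoint -1.875: h = -0.203125 < 0 → [-2, -1.875]
midpoint -1.9375: h = 0.3867 > 0 → [-1.9375, -1.875]
midpoint -1.90625: h = 0.0889 > 0 → [-1.90625, -1.875]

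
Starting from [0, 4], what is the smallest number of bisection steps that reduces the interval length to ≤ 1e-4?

16

Width after n steps is 4/2^n. Need 2^n ≥ 4/1e-4 = 40000.
2^15 = 32768 < 40000 ≤ 2^16 = 65536, so n = 16.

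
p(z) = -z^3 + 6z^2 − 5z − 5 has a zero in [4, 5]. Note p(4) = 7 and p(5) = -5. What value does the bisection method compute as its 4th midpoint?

4.6875

z = 4.5 gives p = 2.875, positive; keep [4.5, 5]
z = 4.75 gives p = -0.546875, negative; keep [4.5, 4.75]
z = 4.625 gives p = 1.287109, positive; keep [4.625, 4.75]
z = 4.6875 gives p = 0.4016, positive; keep [4.6875, 4.75]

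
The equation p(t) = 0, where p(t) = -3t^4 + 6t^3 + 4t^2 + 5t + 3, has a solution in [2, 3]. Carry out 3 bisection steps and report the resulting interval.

[2.75, 2.875]

p(2.5) = 17.0625 > 0, so the root lies in [2.5, 3]
p(2.75) = 0.207031 > 0, so the root lies in [2.75, 3]
p(2.875) = -11.942139 < 0, so the root lies in [2.75, 2.875]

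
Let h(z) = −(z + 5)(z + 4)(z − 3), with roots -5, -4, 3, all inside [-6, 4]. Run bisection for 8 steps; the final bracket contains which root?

3

h(-1) = 48 > 0, so the root lies in [-1, 4]
h(1.5) = 53.625 > 0, so the root lies in [1.5, 4]
h(2.75) = 13.078125 > 0, so the root lies in [2.75, 4]
h(3.375) = -23.1621 < 0, so the root lies in [2.75, 3.375]
h(3.0625) = -3.5588 < 0, so the root lies in [2.75, 3.0625]
h(2.90625) = 5.119 > 0, so the root lies in [2.90625, 3.0625]
h(2.984375) = 0.8713 > 0, so the root lies in [2.984375, 3.0625]
h(3.0234375) = -1.3208 < 0, so the root lies in [2.984375, 3.0234375]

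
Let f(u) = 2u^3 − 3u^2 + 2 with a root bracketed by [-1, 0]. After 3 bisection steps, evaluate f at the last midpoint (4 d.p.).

m = -0.5, f(m) = 1 (+); new bracket [-1, -0.5]
m = -0.75, f(m) = -0.53125 (−); new bracket [-0.75, -0.5]
m = -0.625, f(m) = 0.339844 (+); new bracket [-0.75, -0.625]

0.3398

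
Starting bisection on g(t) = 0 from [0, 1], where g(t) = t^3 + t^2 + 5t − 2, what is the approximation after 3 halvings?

0.375

midpoint 0.5: g = 0.875 > 0 → [0, 0.5]
midpoint 0.25: g = -0.671875 < 0 → [0.25, 0.5]
midpoint 0.375: g = 0.068359 > 0 → [0.25, 0.375]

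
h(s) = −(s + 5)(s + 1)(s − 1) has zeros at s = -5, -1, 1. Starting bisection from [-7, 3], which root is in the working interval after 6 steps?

-5

s = -2 gives h = -9, negative; keep [-7, -2]
s = -4.5 gives h = -9.625, negative; keep [-7, -4.5]
s = -5.75 gives h = 24.046875, positive; keep [-5.75, -4.5]
s = -5.125 gives h = 3.1582, positive; keep [-5.125, -4.5]
s = -4.8125 gives h = -4.155, negative; keep [-5.125, -4.8125]
s = -4.96875 gives h = -0.7403, negative; keep [-5.125, -4.96875]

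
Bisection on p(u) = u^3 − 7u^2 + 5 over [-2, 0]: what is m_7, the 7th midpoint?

m = -1, p(m) = -3 (−); new bracket [-1, 0]
m = -0.5, p(m) = 3.125 (+); new bracket [-1, -0.5]
m = -0.75, p(m) = 0.640625 (+); new bracket [-1, -0.75]
m = -0.875, p(m) = -1.0293 (−); new bracket [-0.875, -0.75]
m = -0.8125, p(m) = -0.1575 (−); new bracket [-0.8125, -0.75]
m = -0.78125, p(m) = 0.2507 (+); new bracket [-0.8125, -0.78125]
m = -0.796875, p(m) = 0.0489 (+); new bracket [-0.8125, -0.796875]

-0.796875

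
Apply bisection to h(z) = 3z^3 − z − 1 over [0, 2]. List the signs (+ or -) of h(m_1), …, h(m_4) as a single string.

z = 1 gives h = 1, positive; keep [0, 1]
z = 0.5 gives h = -1.125, negative; keep [0.5, 1]
z = 0.75 gives h = -0.484375, negative; keep [0.75, 1]
z = 0.875 gives h = 0.1348, positive; keep [0.75, 0.875]

+--+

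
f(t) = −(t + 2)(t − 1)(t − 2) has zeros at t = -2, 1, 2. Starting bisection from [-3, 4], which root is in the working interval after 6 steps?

-2

midpoint 0.5: f = -1.875 < 0 → [-3, 0.5]
midpoint -1.25: f = -5.484375 < 0 → [-3, -1.25]
midpoint -2.125: f = 1.611328 > 0 → [-2.125, -1.25]
midpoint -1.6875: f = -3.0969 < 0 → [-2.125, -1.6875]
midpoint -1.90625: f = -1.0643 < 0 → [-2.125, -1.90625]
midpoint -2.015625: f = 0.1892 > 0 → [-2.015625, -1.90625]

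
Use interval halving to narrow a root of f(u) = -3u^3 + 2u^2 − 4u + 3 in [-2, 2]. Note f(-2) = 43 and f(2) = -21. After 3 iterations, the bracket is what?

midpoint 0: f = 3 > 0 → [0, 2]
midpoint 1: f = -2 < 0 → [0, 1]
midpoint 0.5: f = 1.125 > 0 → [0.5, 1]

[0.5, 1]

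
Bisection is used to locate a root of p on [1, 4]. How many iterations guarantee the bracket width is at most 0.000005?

Width after n steps is 3/2^n. Need 2^n ≥ 3/0.000005 = 600000.
2^19 = 524288 < 600000 ≤ 2^20 = 1048576, so n = 20.

20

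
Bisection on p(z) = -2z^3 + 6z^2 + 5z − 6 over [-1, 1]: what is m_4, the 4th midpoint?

midpoint 0: p = -6 < 0 → [0, 1]
midpoint 0.5: p = -2.25 < 0 → [0.5, 1]
midpoint 0.75: p = 0.28125 > 0 → [0.5, 0.75]
midpoint 0.625: p = -1.0195 < 0 → [0.625, 0.75]

0.625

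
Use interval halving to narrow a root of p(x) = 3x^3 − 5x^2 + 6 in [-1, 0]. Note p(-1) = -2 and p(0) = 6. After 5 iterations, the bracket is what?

[-0.90625, -0.875]

midpoint -0.5: p = 4.375 > 0 → [-1, -0.5]
midpoint -0.75: p = 1.921875 > 0 → [-1, -0.75]
midpoint -0.875: p = 0.162109 > 0 → [-1, -0.875]
midpoint -0.9375: p = -0.8665 < 0 → [-0.9375, -0.875]
midpoint -0.90625: p = -0.3393 < 0 → [-0.90625, -0.875]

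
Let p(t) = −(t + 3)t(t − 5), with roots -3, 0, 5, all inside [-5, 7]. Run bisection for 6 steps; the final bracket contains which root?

5

t = 1 gives p = 16, positive; keep [1, 7]
t = 4 gives p = 28, positive; keep [4, 7]
t = 5.5 gives p = -23.375, negative; keep [4, 5.5]
t = 4.75 gives p = 9.2031, positive; keep [4.75, 5.5]
t = 5.125 gives p = -5.2051, negative; keep [4.75, 5.125]
t = 4.9375 gives p = 2.4495, positive; keep [4.9375, 5.125]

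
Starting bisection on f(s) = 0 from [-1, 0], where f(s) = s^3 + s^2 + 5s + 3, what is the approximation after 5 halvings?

-0.65625

s = -0.5 gives f = 0.625, positive; keep [-1, -0.5]
s = -0.75 gives f = -0.609375, negative; keep [-0.75, -0.5]
s = -0.625 gives f = 0.021484, positive; keep [-0.75, -0.625]
s = -0.6875 gives f = -0.2898, negative; keep [-0.6875, -0.625]
s = -0.65625 gives f = -0.1332, negative; keep [-0.65625, -0.625]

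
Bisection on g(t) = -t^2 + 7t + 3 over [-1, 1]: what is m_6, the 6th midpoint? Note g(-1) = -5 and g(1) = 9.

t = 0 gives g = 3, positive; keep [-1, 0]
t = -0.5 gives g = -0.75, negative; keep [-0.5, 0]
t = -0.25 gives g = 1.1875, positive; keep [-0.5, -0.25]
t = -0.375 gives g = 0.2344, positive; keep [-0.5, -0.375]
t = -0.4375 gives g = -0.2539, negative; keep [-0.4375, -0.375]
t = -0.40625 gives g = -0.0088, negative; keep [-0.40625, -0.375]

-0.40625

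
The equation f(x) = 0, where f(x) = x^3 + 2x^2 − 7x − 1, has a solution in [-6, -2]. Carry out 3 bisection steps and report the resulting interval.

midpoint -4: f = -5 < 0 → [-4, -2]
midpoint -3: f = 11 > 0 → [-4, -3]
midpoint -3.5: f = 5.125 > 0 → [-4, -3.5]

[-4, -3.5]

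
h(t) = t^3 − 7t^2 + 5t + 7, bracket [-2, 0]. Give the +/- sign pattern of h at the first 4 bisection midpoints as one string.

-+-+

m = -1, h(m) = -6 (−); new bracket [-1, 0]
m = -0.5, h(m) = 2.625 (+); new bracket [-1, -0.5]
m = -0.75, h(m) = -1.109375 (−); new bracket [-0.75, -0.5]
m = -0.625, h(m) = 0.8965 (+); new bracket [-0.75, -0.625]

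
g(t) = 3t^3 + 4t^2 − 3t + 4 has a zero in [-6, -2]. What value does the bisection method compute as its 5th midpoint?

-2.125

t = -4 gives g = -112, negative; keep [-4, -2]
t = -3 gives g = -32, negative; keep [-3, -2]
t = -2.5 gives g = -10.375, negative; keep [-2.5, -2]
t = -2.25 gives g = -3.1719, negative; keep [-2.25, -2]
t = -2.125 gives g = -0.3496, negative; keep [-2.125, -2]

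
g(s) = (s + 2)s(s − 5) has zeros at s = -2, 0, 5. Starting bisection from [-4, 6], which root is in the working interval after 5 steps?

5

g(1) = -12 < 0, so the root lies in [1, 6]
g(3.5) = -28.875 < 0, so the root lies in [3.5, 6]
g(4.75) = -8.015625 < 0, so the root lies in [4.75, 6]
g(5.375) = 14.8652 > 0, so the root lies in [4.75, 5.375]
g(5.0625) = 2.2346 > 0, so the root lies in [4.75, 5.0625]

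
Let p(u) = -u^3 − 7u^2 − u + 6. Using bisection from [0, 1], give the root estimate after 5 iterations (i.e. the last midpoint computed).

p(0.5) = 3.625 > 0, so the root lies in [0.5, 1]
p(0.75) = 0.890625 > 0, so the root lies in [0.75, 1]
p(0.875) = -0.904297 < 0, so the root lies in [0.75, 0.875]
p(0.8125) = 0.03 > 0, so the root lies in [0.8125, 0.875]
p(0.84375) = -0.4278 < 0, so the root lies in [0.8125, 0.84375]

0.84375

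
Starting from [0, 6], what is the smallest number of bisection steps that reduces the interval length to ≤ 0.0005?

14

Width after n steps is 6/2^n. Need 2^n ≥ 6/0.0005 = 12000.
2^13 = 8192 < 12000 ≤ 2^14 = 16384, so n = 14.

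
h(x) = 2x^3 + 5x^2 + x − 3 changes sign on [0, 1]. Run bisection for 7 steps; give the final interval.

[0.6171875, 0.625]

x = 0.5 gives h = -1, negative; keep [0.5, 1]
x = 0.75 gives h = 1.40625, positive; keep [0.5, 0.75]
x = 0.625 gives h = 0.066406, positive; keep [0.5, 0.625]
x = 0.5625 gives h = -0.4995, negative; keep [0.5625, 0.625]
x = 0.59375 gives h = -0.2249, negative; keep [0.59375, 0.625]
x = 0.609375 gives h = -0.0814, negative; keep [0.609375, 0.625]
x = 0.6171875 gives h = -0.008, negative; keep [0.6171875, 0.625]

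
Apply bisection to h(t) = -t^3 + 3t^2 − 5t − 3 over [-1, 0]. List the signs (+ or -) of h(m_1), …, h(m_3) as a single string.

+--

midpoint -0.5: h = 0.375 > 0 → [-0.5, 0]
midpoint -0.25: h = -1.546875 < 0 → [-0.5, -0.25]
midpoint -0.375: h = -0.650391 < 0 → [-0.5, -0.375]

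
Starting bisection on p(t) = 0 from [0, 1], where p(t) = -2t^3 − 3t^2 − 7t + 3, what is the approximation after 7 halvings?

p(0.5) = -1.5 < 0, so the root lies in [0, 0.5]
p(0.25) = 1.03125 > 0, so the root lies in [0.25, 0.5]
p(0.375) = -0.152344 < 0, so the root lies in [0.25, 0.375]
p(0.3125) = 0.4585 > 0, so the root lies in [0.3125, 0.375]
p(0.34375) = 0.158 > 0, so the root lies in [0.34375, 0.375]
p(0.359375) = 0.0041 > 0, so the root lies in [0.359375, 0.375]
p(0.3671875) = -0.0738 < 0, so the root lies in [0.359375, 0.3671875]

0.3671875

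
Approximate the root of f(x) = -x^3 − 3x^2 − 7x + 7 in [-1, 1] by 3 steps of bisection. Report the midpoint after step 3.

0.75

m = 0, f(m) = 7 (+); new bracket [0, 1]
m = 0.5, f(m) = 2.625 (+); new bracket [0.5, 1]
m = 0.75, f(m) = -0.359375 (−); new bracket [0.5, 0.75]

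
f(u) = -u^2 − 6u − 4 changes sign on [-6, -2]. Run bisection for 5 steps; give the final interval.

midpoint -4: f = 4 > 0 → [-6, -4]
midpoint -5: f = 1 > 0 → [-6, -5]
midpoint -5.5: f = -1.25 < 0 → [-5.5, -5]
midpoint -5.25: f = -0.0625 < 0 → [-5.25, -5]
midpoint -5.125: f = 0.4844 > 0 → [-5.25, -5.125]

[-5.25, -5.125]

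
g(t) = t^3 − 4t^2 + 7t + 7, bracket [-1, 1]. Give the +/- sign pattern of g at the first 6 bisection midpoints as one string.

++-+-+

t = 0 gives g = 7, positive; keep [-1, 0]
t = -0.5 gives g = 2.375, positive; keep [-1, -0.5]
t = -0.75 gives g = -0.921875, negative; keep [-0.75, -0.5]
t = -0.625 gives g = 0.8184, positive; keep [-0.75, -0.625]
t = -0.6875 gives g = -0.0281, negative; keep [-0.6875, -0.625]
t = -0.65625 gives g = 0.401, positive; keep [-0.6875, -0.65625]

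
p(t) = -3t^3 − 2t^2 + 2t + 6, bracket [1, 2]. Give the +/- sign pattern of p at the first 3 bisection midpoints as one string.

--+

m = 1.5, p(m) = -5.625 (−); new bracket [1, 1.5]
m = 1.25, p(m) = -0.484375 (−); new bracket [1, 1.25]
m = 1.125, p(m) = 1.447266 (+); new bracket [1.125, 1.25]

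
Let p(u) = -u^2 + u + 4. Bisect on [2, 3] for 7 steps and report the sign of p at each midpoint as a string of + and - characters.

+---+++

midpoint 2.5: p = 0.25 > 0 → [2.5, 3]
midpoint 2.75: p = -0.8125 < 0 → [2.5, 2.75]
midpoint 2.625: p = -0.265625 < 0 → [2.5, 2.625]
midpoint 2.5625: p = -0.0039 < 0 → [2.5, 2.5625]
midpoint 2.53125: p = 0.124 > 0 → [2.53125, 2.5625]
midpoint 2.546875: p = 0.0603 > 0 → [2.546875, 2.5625]
midpoint 2.5546875: p = 0.0283 > 0 → [2.5546875, 2.5625]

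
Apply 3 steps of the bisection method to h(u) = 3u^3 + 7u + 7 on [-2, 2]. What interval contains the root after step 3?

midpoint 0: h = 7 > 0 → [-2, 0]
midpoint -1: h = -3 < 0 → [-1, 0]
midpoint -0.5: h = 3.125 > 0 → [-1, -0.5]

[-1, -0.5]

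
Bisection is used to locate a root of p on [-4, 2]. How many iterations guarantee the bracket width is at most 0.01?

10

Width after n steps is 6/2^n. Need 2^n ≥ 6/0.01 = 600.
2^9 = 512 < 600 ≤ 2^10 = 1024, so n = 10.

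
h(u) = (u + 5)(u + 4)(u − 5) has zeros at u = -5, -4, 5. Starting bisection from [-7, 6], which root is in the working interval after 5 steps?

h(-0.5) = -86.625 < 0, so the root lies in [-0.5, 6]
h(2.75) = -117.703125 < 0, so the root lies in [2.75, 6]
h(4.375) = -49.072266 < 0, so the root lies in [4.375, 6]
h(5.1875) = 17.5496 > 0, so the root lies in [4.375, 5.1875]
h(4.78125) = -18.7888 < 0, so the root lies in [4.78125, 5.1875]

5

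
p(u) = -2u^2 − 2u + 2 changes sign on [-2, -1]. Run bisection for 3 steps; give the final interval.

[-1.625, -1.5]

m = -1.5, p(m) = 0.5 (+); new bracket [-2, -1.5]
m = -1.75, p(m) = -0.625 (−); new bracket [-1.75, -1.5]
m = -1.625, p(m) = -0.03125 (−); new bracket [-1.625, -1.5]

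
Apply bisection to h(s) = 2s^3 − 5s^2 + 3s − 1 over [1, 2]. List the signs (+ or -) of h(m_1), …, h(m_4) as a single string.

midpoint 1.5: h = -1 < 0 → [1.5, 2]
midpoint 1.75: h = -0.34375 < 0 → [1.75, 2]
midpoint 1.875: h = 0.230469 > 0 → [1.75, 1.875]
midpoint 1.8125: h = -0.0796 < 0 → [1.8125, 1.875]

--+-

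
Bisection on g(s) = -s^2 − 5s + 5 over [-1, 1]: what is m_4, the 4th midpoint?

0.875

m = 0, g(m) = 5 (+); new bracket [0, 1]
m = 0.5, g(m) = 2.25 (+); new bracket [0.5, 1]
m = 0.75, g(m) = 0.6875 (+); new bracket [0.75, 1]
m = 0.875, g(m) = -0.1406 (−); new bracket [0.75, 0.875]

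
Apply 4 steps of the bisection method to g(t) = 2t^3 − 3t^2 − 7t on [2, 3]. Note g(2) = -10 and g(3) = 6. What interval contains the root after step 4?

t = 2.5 gives g = -5, negative; keep [2.5, 3]
t = 2.75 gives g = -0.34375, negative; keep [2.75, 3]
t = 2.875 gives g = 2.605469, positive; keep [2.75, 2.875]
t = 2.8125 gives g = 1.0767, positive; keep [2.75, 2.8125]

[2.75, 2.8125]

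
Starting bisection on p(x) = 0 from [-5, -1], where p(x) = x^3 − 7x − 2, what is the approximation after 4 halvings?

-2.25

x = -3 gives p = -8, negative; keep [-3, -1]
x = -2 gives p = 4, positive; keep [-3, -2]
x = -2.5 gives p = -0.125, negative; keep [-2.5, -2]
x = -2.25 gives p = 2.3594, positive; keep [-2.5, -2.25]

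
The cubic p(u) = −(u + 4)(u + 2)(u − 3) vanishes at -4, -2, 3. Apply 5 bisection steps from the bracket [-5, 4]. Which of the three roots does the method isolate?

3

m = -0.5, p(m) = 18.375 (+); new bracket [-0.5, 4]
m = 1.75, p(m) = 26.953125 (+); new bracket [1.75, 4]
m = 2.875, p(m) = 4.189453 (+); new bracket [2.875, 4]
m = 3.4375, p(m) = -17.6931 (−); new bracket [2.875, 3.4375]
m = 3.15625, p(m) = -5.7655 (−); new bracket [2.875, 3.15625]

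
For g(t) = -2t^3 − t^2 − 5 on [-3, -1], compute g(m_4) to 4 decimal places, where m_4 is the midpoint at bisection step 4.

0.9414

g(-2) = 7 > 0, so the root lies in [-2, -1]
g(-1.5) = -0.5 < 0, so the root lies in [-2, -1.5]
g(-1.75) = 2.65625 > 0, so the root lies in [-1.75, -1.5]
g(-1.625) = 0.9414 > 0, so the root lies in [-1.625, -1.5]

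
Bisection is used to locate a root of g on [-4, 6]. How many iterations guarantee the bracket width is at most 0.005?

11

Width after n steps is 10/2^n. Need 2^n ≥ 10/0.005 = 2000.
2^10 = 1024 < 2000 ≤ 2^11 = 2048, so n = 11.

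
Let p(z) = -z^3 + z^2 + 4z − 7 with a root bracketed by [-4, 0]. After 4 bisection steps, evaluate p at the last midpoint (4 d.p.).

m = -2, p(m) = -3 (−); new bracket [-4, -2]
m = -3, p(m) = 17 (+); new bracket [-3, -2]
m = -2.5, p(m) = 4.875 (+); new bracket [-2.5, -2]
m = -2.25, p(m) = 0.4531 (+); new bracket [-2.25, -2]

0.4531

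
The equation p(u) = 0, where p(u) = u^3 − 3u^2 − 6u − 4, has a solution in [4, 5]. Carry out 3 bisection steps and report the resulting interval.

midpoint 4.5: p = -0.625 < 0 → [4.5, 5]
midpoint 4.75: p = 6.984375 > 0 → [4.5, 4.75]
midpoint 4.625: p = 3.009766 > 0 → [4.5, 4.625]

[4.5, 4.625]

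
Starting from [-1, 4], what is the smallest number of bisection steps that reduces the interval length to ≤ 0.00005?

17

Width after n steps is 5/2^n. Need 2^n ≥ 5/0.00005 = 100000.
2^16 = 65536 < 100000 ≤ 2^17 = 131072, so n = 17.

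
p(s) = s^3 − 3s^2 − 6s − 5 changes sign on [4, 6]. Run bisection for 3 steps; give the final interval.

[4.5, 4.75]

s = 5 gives p = 15, positive; keep [4, 5]
s = 4.5 gives p = -1.625, negative; keep [4.5, 5]
s = 4.75 gives p = 5.984375, positive; keep [4.5, 4.75]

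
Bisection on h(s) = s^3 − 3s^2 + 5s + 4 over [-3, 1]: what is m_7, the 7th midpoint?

-0.59375

h(-1) = -5 < 0, so the root lies in [-1, 1]
h(0) = 4 > 0, so the root lies in [-1, 0]
h(-0.5) = 0.625 > 0, so the root lies in [-1, -0.5]
h(-0.75) = -1.8594 < 0, so the root lies in [-0.75, -0.5]
h(-0.625) = -0.541 < 0, so the root lies in [-0.625, -0.5]
h(-0.5625) = 0.0603 > 0, so the root lies in [-0.625, -0.5625]
h(-0.59375) = -0.2357 < 0, so the root lies in [-0.59375, -0.5625]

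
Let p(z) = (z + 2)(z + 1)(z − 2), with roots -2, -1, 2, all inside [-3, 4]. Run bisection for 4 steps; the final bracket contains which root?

midpoint 0.5: p = -5.625 < 0 → [0.5, 4]
midpoint 2.25: p = 3.453125 > 0 → [0.5, 2.25]
midpoint 1.375: p = -5.009766 < 0 → [1.375, 2.25]
midpoint 1.8125: p = -2.0105 < 0 → [1.8125, 2.25]

2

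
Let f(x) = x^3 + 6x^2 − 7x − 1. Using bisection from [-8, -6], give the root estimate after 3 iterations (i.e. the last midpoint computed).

-6.75

midpoint -7: f = -1 < 0 → [-7, -6]
midpoint -6.5: f = 23.375 > 0 → [-7, -6.5]
midpoint -6.75: f = 12.078125 > 0 → [-7, -6.75]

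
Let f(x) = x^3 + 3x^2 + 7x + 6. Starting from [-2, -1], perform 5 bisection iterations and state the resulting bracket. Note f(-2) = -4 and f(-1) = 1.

m = -1.5, f(m) = -1.125 (−); new bracket [-1.5, -1]
m = -1.25, f(m) = -0.015625 (−); new bracket [-1.25, -1]
m = -1.125, f(m) = 0.498047 (+); new bracket [-1.25, -1.125]
m = -1.1875, f(m) = 0.2434 (+); new bracket [-1.25, -1.1875]
m = -1.21875, f(m) = 0.1145 (+); new bracket [-1.25, -1.21875]

[-1.25, -1.21875]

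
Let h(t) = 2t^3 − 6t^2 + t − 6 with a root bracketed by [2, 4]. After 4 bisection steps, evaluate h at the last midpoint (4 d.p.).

t = 3 gives h = -3, negative; keep [3, 4]
t = 3.5 gives h = 9.75, positive; keep [3, 3.5]
t = 3.25 gives h = 2.53125, positive; keep [3, 3.25]
t = 3.125 gives h = -0.4336, negative; keep [3.125, 3.25]

-0.4336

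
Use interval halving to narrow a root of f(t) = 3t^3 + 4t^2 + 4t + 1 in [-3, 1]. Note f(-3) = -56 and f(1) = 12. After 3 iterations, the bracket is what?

[-0.5, 0]

m = -1, f(m) = -2 (−); new bracket [-1, 1]
m = 0, f(m) = 1 (+); new bracket [-1, 0]
m = -0.5, f(m) = -0.375 (−); new bracket [-0.5, 0]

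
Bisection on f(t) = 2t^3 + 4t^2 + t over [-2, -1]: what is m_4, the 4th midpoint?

-1.6875

f(-1.5) = 0.75 > 0, so the root lies in [-2, -1.5]
f(-1.75) = -0.21875 < 0, so the root lies in [-1.75, -1.5]
f(-1.625) = 0.355469 > 0, so the root lies in [-1.75, -1.625]
f(-1.6875) = 0.0923 > 0, so the root lies in [-1.75, -1.6875]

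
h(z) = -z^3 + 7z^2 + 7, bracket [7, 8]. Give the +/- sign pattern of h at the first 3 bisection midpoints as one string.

--+

h(7.5) = -21.125 < 0, so the root lies in [7, 7.5]
h(7.25) = -6.140625 < 0, so the root lies in [7, 7.25]
h(7.125) = 0.654297 > 0, so the root lies in [7.125, 7.25]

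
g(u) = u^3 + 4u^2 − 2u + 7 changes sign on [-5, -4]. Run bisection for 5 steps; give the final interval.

midpoint -4.5: g = 5.875 > 0 → [-5, -4.5]
midpoint -4.75: g = -0.421875 < 0 → [-4.75, -4.5]
midpoint -4.625: g = 2.880859 > 0 → [-4.75, -4.625]
midpoint -4.6875: g = 1.2688 > 0 → [-4.75, -4.6875]
midpoint -4.71875: g = 0.4334 > 0 → [-4.75, -4.71875]

[-4.75, -4.71875]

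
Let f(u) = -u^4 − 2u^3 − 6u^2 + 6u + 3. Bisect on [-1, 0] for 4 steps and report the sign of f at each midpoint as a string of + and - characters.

m = -0.5, f(m) = -1.3125 (−); new bracket [-0.5, 0]
m = -0.25, f(m) = 1.152344 (+); new bracket [-0.5, -0.25]
m = -0.375, f(m) = -0.008057 (−); new bracket [-0.375, -0.25]
m = -0.3125, f(m) = 0.5906 (+); new bracket [-0.375, -0.3125]

-+-+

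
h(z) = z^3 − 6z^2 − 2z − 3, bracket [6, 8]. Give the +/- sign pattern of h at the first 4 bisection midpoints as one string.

midpoint 7: h = 32 > 0 → [6, 7]
midpoint 6.5: h = 5.125 > 0 → [6, 6.5]
midpoint 6.25: h = -5.734375 < 0 → [6.25, 6.5]
midpoint 6.375: h = -0.5098 < 0 → [6.375, 6.5]

++--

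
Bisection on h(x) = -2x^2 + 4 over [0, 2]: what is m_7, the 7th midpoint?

m = 1, h(m) = 2 (+); new bracket [1, 2]
m = 1.5, h(m) = -0.5 (−); new bracket [1, 1.5]
m = 1.25, h(m) = 0.875 (+); new bracket [1.25, 1.5]
m = 1.375, h(m) = 0.2188 (+); new bracket [1.375, 1.5]
m = 1.4375, h(m) = -0.1328 (−); new bracket [1.375, 1.4375]
m = 1.40625, h(m) = 0.0449 (+); new bracket [1.40625, 1.4375]
m = 1.421875, h(m) = -0.0435 (−); new bracket [1.40625, 1.421875]

1.421875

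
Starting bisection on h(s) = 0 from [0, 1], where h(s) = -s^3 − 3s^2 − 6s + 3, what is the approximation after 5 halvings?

midpoint 0.5: h = -0.875 < 0 → [0, 0.5]
midpoint 0.25: h = 1.296875 > 0 → [0.25, 0.5]
midpoint 0.375: h = 0.275391 > 0 → [0.375, 0.5]
midpoint 0.4375: h = -0.283 < 0 → [0.375, 0.4375]
midpoint 0.40625: h = 0.0003 > 0 → [0.40625, 0.4375]

0.40625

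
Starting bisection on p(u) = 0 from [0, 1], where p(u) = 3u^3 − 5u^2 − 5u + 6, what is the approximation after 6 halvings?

0.859375

midpoint 0.5: p = 2.625 > 0 → [0.5, 1]
midpoint 0.75: p = 0.703125 > 0 → [0.75, 1]
midpoint 0.875: p = -0.193359 < 0 → [0.75, 0.875]
midpoint 0.8125: p = 0.2458 > 0 → [0.8125, 0.875]
midpoint 0.84375: p = 0.0237 > 0 → [0.84375, 0.875]
midpoint 0.859375: p = -0.0855 < 0 → [0.84375, 0.859375]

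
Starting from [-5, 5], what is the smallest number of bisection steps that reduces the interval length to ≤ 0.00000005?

28

Width after n steps is 10/2^n. Need 2^n ≥ 10/0.00000005 = 200000000.
2^27 = 134217728 < 200000000 ≤ 2^28 = 268435456, so n = 28.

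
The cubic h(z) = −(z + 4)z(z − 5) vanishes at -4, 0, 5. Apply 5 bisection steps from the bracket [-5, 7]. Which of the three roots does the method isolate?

5

midpoint 1: h = 20 > 0 → [1, 7]
midpoint 4: h = 32 > 0 → [4, 7]
midpoint 5.5: h = -26.125 < 0 → [4, 5.5]
midpoint 4.75: h = 10.3906 > 0 → [4.75, 5.5]
midpoint 5.125: h = -5.8457 < 0 → [4.75, 5.125]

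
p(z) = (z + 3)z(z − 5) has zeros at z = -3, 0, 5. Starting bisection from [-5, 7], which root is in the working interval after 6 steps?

5

p(1) = -16 < 0, so the root lies in [1, 7]
p(4) = -28 < 0, so the root lies in [4, 7]
p(5.5) = 23.375 > 0, so the root lies in [4, 5.5]
p(4.75) = -9.2031 < 0, so the root lies in [4.75, 5.5]
p(5.125) = 5.2051 > 0, so the root lies in [4.75, 5.125]
p(4.9375) = -2.4495 < 0, so the root lies in [4.9375, 5.125]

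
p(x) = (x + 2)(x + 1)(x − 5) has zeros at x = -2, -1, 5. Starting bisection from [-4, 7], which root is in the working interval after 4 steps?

p(1.5) = -30.625 < 0, so the root lies in [1.5, 7]
p(4.25) = -24.609375 < 0, so the root lies in [4.25, 7]
p(5.625) = 31.572266 > 0, so the root lies in [4.25, 5.625]
p(4.9375) = -2.5745 < 0, so the root lies in [4.9375, 5.625]

5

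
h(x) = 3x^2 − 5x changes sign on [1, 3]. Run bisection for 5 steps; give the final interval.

[1.625, 1.6875]

h(2) = 2 > 0, so the root lies in [1, 2]
h(1.5) = -0.75 < 0, so the root lies in [1.5, 2]
h(1.75) = 0.4375 > 0, so the root lies in [1.5, 1.75]
h(1.625) = -0.2031 < 0, so the root lies in [1.625, 1.75]
h(1.6875) = 0.1055 > 0, so the root lies in [1.625, 1.6875]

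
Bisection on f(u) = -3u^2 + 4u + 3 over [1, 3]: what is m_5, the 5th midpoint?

1.8125

f(2) = -1 < 0, so the root lies in [1, 2]
f(1.5) = 2.25 > 0, so the root lies in [1.5, 2]
f(1.75) = 0.8125 > 0, so the root lies in [1.75, 2]
f(1.875) = -0.0469 < 0, so the root lies in [1.75, 1.875]
f(1.8125) = 0.3945 > 0, so the root lies in [1.8125, 1.875]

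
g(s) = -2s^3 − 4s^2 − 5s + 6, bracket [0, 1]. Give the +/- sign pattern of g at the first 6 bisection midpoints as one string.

+-++--

g(0.5) = 2.25 > 0, so the root lies in [0.5, 1]
g(0.75) = -0.84375 < 0, so the root lies in [0.5, 0.75]
g(0.625) = 0.824219 > 0, so the root lies in [0.625, 0.75]
g(0.6875) = 0.022 > 0, so the root lies in [0.6875, 0.75]
g(0.71875) = -0.4028 < 0, so the root lies in [0.6875, 0.71875]
g(0.703125) = -0.1884 < 0, so the root lies in [0.6875, 0.703125]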